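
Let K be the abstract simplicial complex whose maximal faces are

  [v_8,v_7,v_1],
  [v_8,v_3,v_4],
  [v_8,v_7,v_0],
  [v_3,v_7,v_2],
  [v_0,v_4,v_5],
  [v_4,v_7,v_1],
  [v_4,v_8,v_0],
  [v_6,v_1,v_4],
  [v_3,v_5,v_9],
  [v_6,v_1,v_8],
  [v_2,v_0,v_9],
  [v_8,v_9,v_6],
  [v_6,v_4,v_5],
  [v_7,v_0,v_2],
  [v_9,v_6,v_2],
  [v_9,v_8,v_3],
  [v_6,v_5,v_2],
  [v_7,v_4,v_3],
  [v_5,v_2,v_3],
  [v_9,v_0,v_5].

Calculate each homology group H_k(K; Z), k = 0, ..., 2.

H_0 ≅ Z,  H_1 ≅ Z × Z/2,  H_2 = 0.

Fix the vertex order v_0 < v_1 < v_2 < v_3 < v_4 < v_5 < v_6 < v_7 < v_8 < v_9 and write every simplex with vertices in increasing order. Then dim K = 2 and the simplices of K are:

  0-simplices (10): [v_0], [v_1], [v_2], [v_3], [v_4], [v_5], [v_6], [v_7], [v_8], [v_9]
  1-simplices (30): (30 of them)
  2-simplices (20): (20 of them)

giving chain groups C_0 ≅ Z^10, C_1 ≅ Z^30, C_2 ≅ Z^20.

∂_1: C_1 → C_0 sends each edge [p,q] (with p < q) to q − p. For instance
  ∂[v_0,v_2] = [v_2] − [v_0].
The resulting 10×30 matrix has rank 9, and its Smith normal form has invariant factors (1,1,1,1,1,1,1,1,1).

Boundary ∂_2: C_2 → C_1 sends each 2-simplex [p,q,r] to [q,r] − [p,r] + [p,q]. For instance
  ∂[v_4,v_5,v_6] = [v_5,v_6] − [v_4,v_6] + [v_4,v_5],
  ∂[v_0,v_4,v_8] = [v_4,v_8] − [v_0,v_8] + [v_0,v_4].
The 30×20 boundary matrix has rank 20 and Smith normal form diag(1,1,1,1,1,1,1,1,1,1,1,1,1,1,1,1,1,1,1,2).

Now H_k = ker ∂_k / im ∂_{k+1}, so:

  H_0: rank C_0 − rank ∂_1 = 10 − 9 = 1, and the invariant factors of ∂_1 are all 1, so H_0 = Z.
  H_1: rank ker ∂_1 − rank ∂_2 = (30 − 9) − 20 = 1, and ∂_2 has invariant factor 2 > 1, so H_1 = Z × Z/2.
  H_2: rank ker ∂_2 − rank ∂_3 = (20 − 20) − 0 = 0, and there is no ∂_3, so H_2 = 0.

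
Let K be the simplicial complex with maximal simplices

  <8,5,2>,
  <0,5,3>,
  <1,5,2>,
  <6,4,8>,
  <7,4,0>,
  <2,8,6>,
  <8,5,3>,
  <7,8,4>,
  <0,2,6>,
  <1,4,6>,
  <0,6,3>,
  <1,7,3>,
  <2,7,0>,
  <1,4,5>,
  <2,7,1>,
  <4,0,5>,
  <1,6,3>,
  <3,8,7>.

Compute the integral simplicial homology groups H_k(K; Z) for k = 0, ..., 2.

H_0 ≅ Z,  H_1 ≅ Z^2,  H_2 ≅ Z.

Fix the vertex order 0 < 1 < 2 < 3 < 4 < 5 < 6 < 7 < 8 and write every simplex with vertices in increasing order. Then dim K = 2 and the simplices of K are:

  0-simplices (9): [0], [1], [2], [3], [4], [5], [6], [7], [8]
  1-simplices (27): (27 of them)
  2-simplices (18): [0,2,6], [0,2,7], [0,3,5], [0,3,6], [0,4,5], [0,4,7], [1,2,5], [1,2,7], [1,3,6], [1,3,7], [1,4,5], [1,4,6], [2,5,8], [2,6,8], [3,5,8], [3,7,8], [4,6,8], [4,7,8]

giving chain groups C_0 ≅ Z^9, C_1 ≅ Z^27, C_2 ≅ Z^18.

∂_1: C_1 → C_0 sends each edge [p,q] (with p < q) to q − p.
This gives a 9×27 integer matrix of rank 8; reducing to Smith normal form yields diagonal entries (1,1,1,1,1,1,1,1).

The boundary map ∂_2: C_2 → C_1 sends each 2-simplex [p,q,r] to [q,r] − [p,r] + [p,q]. For instance
  ∂[0,2,6] = [2,6] − [0,6] + [0,2],
  ∂[0,3,6] = [3,6] − [0,6] + [0,3].
As a 27×18 matrix over Z this has rank 17, with invariant factors (1,1,1,1,1,1,1,1,1,1,1,1,1,1,1,1,1).

Reading off H_k = ker ∂_k / im ∂_{k+1}:

  H_0: rank C_0 − rank ∂_1 = 9 − 8 = 1, and the invariant factors of ∂_1 are all 1, so H_0 = Z.
  H_1: rank ker ∂_1 − rank ∂_2 = (27 − 8) − 17 = 2, and the invariant factors of ∂_2 are all 1, so H_1 = Z^2.
  H_2: rank ker ∂_2 − rank ∂_3 = (18 − 17) − 0 = 1, and there is no ∂_3, so H_2 = Z.

As a check, the Euler characteristic is 9 − 27 + 18 = 0, which agrees with 1 − 2 + 1 = 0.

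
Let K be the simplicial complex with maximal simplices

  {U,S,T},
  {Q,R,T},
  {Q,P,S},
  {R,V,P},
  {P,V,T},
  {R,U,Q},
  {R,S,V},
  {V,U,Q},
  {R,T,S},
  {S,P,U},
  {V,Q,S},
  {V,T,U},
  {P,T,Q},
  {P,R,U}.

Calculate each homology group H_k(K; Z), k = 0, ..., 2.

H_0 = Z,  H_1 = Z^2,  H_2 = Z.

Take the total order P < Q < R < S < T < U < V on the vertex set. Then K (dimension 2) consists of the simplices:

  0-simplices (7): P, Q, R, S, T, U, V
  1-simplices (21): PQ, PR, PS, PT, PU, PV, QR, QS, QT, QU, QV, RS, RT, RU, RV, ST, SU, SV, TU, TV, UV
  2-simplices (14): PQS, PQT, PRU, PRV, PSU, PTV, QRT, QRU, QSV, QUV, RST, RSV, STU, TUV

giving chain groups C_0 ≅ Z^7, C_1 ≅ Z^21, C_2 ≅ Z^14.

∂_1: C_1 → C_0 sends each edge [p,q] (with p < q) to q − p. For instance
  ∂RT = T − R.
The resulting 7×21 matrix has rank 6, and its Smith normal form has invariant factors (1,1,1,1,1,1).

Boundary ∂_2: C_2 → C_1 acts by ∂[p,q,r] = [q,r] − [p,r] + [p,q]. For instance
  ∂QRT = RT − QT + QR,
  ∂RSV = SV − RV + RS.
The 21×14 boundary matrix has rank 13 and Smith normal form diag(1,1,1,1,1,1,1,1,1,1,1,1,1).

Now H_k = ker ∂_k / im ∂_{k+1}, so:

  H_0: rank C_0 − rank ∂_1 = 7 − 6 = 1, and the invariant factors of ∂_1 are all 1, so H_0 = Z.
  H_1: rank ker ∂_1 − rank ∂_2 = (21 − 6) − 13 = 2, and the invariant factors of ∂_2 are all 1, so H_1 = Z^2.
  H_2: rank ker ∂_2 − rank ∂_3 = (14 − 13) − 0 = 1, and there is no ∂_3, so H_2 = Z.

(K is a triangulation of the torus T^2.)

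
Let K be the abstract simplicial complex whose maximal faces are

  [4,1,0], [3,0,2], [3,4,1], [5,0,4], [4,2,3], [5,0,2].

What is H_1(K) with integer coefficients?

Take the total order 0 < 1 < 2 < 3 < 4 < 5 on the vertex set. Then K (dimension 2) consists of the simplices:

  0-simplices (6): [0], [1], [2], [3], [4], [5]
  1-simplices (12): [0,1], [0,2], [0,3], [0,4], [0,5], [1,3], [1,4], [2,3], [2,4], [2,5], [3,4], [4,5]
  2-simplices (6): [0,1,4], [0,2,3], [0,2,5], [0,4,5], [1,3,4], [2,3,4]

so the chain groups are C_0 ≅ Z^6, C_1 ≅ Z^12, C_2 ≅ Z^6.

Boundary ∂_1: C_1 → C_0 maps an edge to its endpoints' difference, ∂[p,q] = q − p. For instance
  ∂[2,3] = [3] − [2].
The 6×12 boundary matrix has rank 5 and Smith normal form diag(1,1,1,1,1).

The boundary map ∂_2: C_2 → C_1 sends each 2-simplex [p,q,r] to [q,r] − [p,r] + [p,q]. For instance
  ∂[1,3,4] = [3,4] − [1,4] + [1,3],
  ∂[0,2,5] = [2,5] − [0,5] + [0,2].
This gives a 12×6 integer matrix of rank 6; reducing to Smith normal form yields diagonal entries (1,1,1,1,1,1).

Now H_k = ker ∂_k / im ∂_{k+1}, so:

  H_1: rank ker ∂_1 − rank ∂_2 = (12 − 5) − 6 = 1, and the invariant factors of ∂_2 are all 1, so H_1 ≅ Z.

H_1 = Z.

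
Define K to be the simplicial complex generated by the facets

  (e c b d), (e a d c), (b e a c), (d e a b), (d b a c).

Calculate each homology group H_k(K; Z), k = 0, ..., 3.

We work with the vertex ordering a < b < c < d < e. The simplices of K, each written with vertices in increasing order, are:

  0-simplices (5): a, b, c, d, e
  1-simplices (10): ab, ac, ad, ae, bc, bd, be, cd, ce, de
  2-simplices (10): abc, abd, abe, acd, ace, ade, bcd, bce, bde, cde
  3-simplices (5): abcd, abce, abde, acde, bcde

giving chain groups C_0 ≅ Z^5, C_1 ≅ Z^10, C_2 ≅ Z^10, C_3 ≅ Z^5.

The boundary map ∂_1: C_1 → C_0 sends each edge [p,q] (with p < q) to q − p. For instance
  ∂bd = d − b.
As a 5×10 matrix over Z this has rank 4, with invariant factors (1,1,1,1).

The boundary map ∂_2: C_2 → C_1 sends each 2-simplex [p,q,r] to [q,r] − [p,r] + [p,q]. For instance
  ∂cde = de − ce + cd,
  ∂bcd = cd − bd + bc.
As a 10×10 matrix over Z this has rank 6, with invariant factors (1,1,1,1,1,1).

Boundary ∂_3: C_3 → C_2 sends each 3-simplex σ to the alternating sum Σ_i (−1)^i (σ with its i-th vertex removed). For instance
  ∂bcde = cde − bde + bce − bcd,
  ∂acde = cde − ade + ace − acd.
This gives a 10×5 integer matrix of rank 4; reducing to Smith normal form yields diagonal entries (1,1,1,1).

Reading off H_k = ker ∂_k / im ∂_{k+1}:

  H_0: rank C_0 − rank ∂_1 = 5 − 4 = 1, and the invariant factors of ∂_1 are all 1, so H_0 ≅ Z.
  H_1: rank ker ∂_1 − rank ∂_2 = (10 − 4) − 6 = 0, and the invariant factors of ∂_2 are all 1, so H_1 ≅ 0.
  H_2: rank ker ∂_2 − rank ∂_3 = (10 − 6) − 4 = 0, and the invariant factors of ∂_3 are all 1, so H_2 ≅ 0.
  H_3: rank ker ∂_3 − rank ∂_4 = (5 − 4) − 0 = 1, and there is no ∂_4, so H_3 ≅ Z.

(K is a triangulation of the 3-sphere S^3.)

H_0 ≅ Z,  H_1 = 0,  H_2 = 0,  H_3 ≅ Z.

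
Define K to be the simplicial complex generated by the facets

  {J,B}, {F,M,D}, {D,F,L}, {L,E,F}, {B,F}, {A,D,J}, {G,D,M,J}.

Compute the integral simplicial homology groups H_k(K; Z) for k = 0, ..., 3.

Order the vertices as A < B < D < E < F < G < J < L < M. Listing each simplex with vertices in this order, K has dimension 3 with simplices:

  0-simplices (9): A, B, D, E, F, G, J, L, M
  1-simplices (16): AD, AJ, BF, BJ, DF, DG, DJ, DL, DM, EF, EL, FL, FM, GJ, GM, JM
  2-simplices (8): ADJ, DFL, DFM, DGJ, DGM, DJM, EFL, GJM
  3-simplices (1): DGJM

Hence C_0 ≅ Z^9, C_1 ≅ Z^16, C_2 ≅ Z^8, C_3 ≅ Z^1.

Boundary ∂_1: C_1 → C_0 is given by ∂[p,q] = [q] − [p].
The resulting 9×16 matrix has rank 8, and its Smith normal form has invariant factors (1,1,1,1,1,1,1,1).

Boundary ∂_2: C_2 → C_1 sends each 2-simplex [p,q,r] to [q,r] − [p,r] + [p,q]. For instance
  ∂DGM = GM − DM + DG,
  ∂DJM = JM − DM + DJ.
The resulting 16×8 matrix has rank 7, and its Smith normal form has invariant factors (1,1,1,1,1,1,1).

The boundary map ∂_3: C_3 → C_2 sends each 3-simplex σ to the alternating sum Σ_i (−1)^i (σ with its i-th vertex removed). For instance
  ∂DGJM = GJM − DJM + DGM − DGJ.
The 8×1 boundary matrix has rank 1 and Smith normal form diag(1).

Now H_k = ker ∂_k / im ∂_{k+1}, so:

  H_0: rank C_0 − rank ∂_1 = 9 − 8 = 1, and the invariant factors of ∂_1 are all 1, so H_0 ≅ Z.
  H_1: rank ker ∂_1 − rank ∂_2 = (16 − 8) − 7 = 1, and the invariant factors of ∂_2 are all 1, so H_1 ≅ Z.
  H_2: rank ker ∂_2 − rank ∂_3 = (8 − 7) − 1 = 0, and the invariant factors of ∂_3 are all 1, so H_2 ≅ 0.
  H_3: rank ker ∂_3 − rank ∂_4 = (1 − 1) − 0 = 0, and there is no ∂_4, so H_3 ≅ 0.

H_0 ≅ Z,  H_1 ≅ Z,  H_2 = 0,  H_3 = 0.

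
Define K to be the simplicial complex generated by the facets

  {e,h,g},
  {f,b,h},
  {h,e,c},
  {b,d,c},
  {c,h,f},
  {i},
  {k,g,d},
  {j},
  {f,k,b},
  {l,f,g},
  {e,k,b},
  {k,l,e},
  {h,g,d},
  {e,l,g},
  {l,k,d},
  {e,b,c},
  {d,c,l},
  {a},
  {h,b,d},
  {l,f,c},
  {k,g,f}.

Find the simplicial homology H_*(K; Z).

K has 12 vertices, 27 edges, 18 triangles.
rank ∂_0 = 0, rank ∂_1 = 8 ⇒ b_0 = 12 − 0 − 8 = 4; all invariant factors of ∂_1 are 1 so no torsion. So H_0 = Z^4.
rank ∂_1 = 8, rank ∂_2 = 18 ⇒ b_1 = 27 − 8 − 18 = 1; ∂_2 has invariant factor(s) [2] giving torsion. So H_1 = Z × Z/2.
rank ∂_2 = 18, rank ∂_3 = 0 ⇒ b_2 = 18 − 18 − 0 = 0. So H_2 = 0.

H_0 ≅ Z^4,  H_1 ≅ Z × Z/2,  H_2 = 0.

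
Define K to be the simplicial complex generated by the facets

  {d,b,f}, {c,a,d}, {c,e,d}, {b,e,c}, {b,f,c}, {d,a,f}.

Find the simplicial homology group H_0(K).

Fix the vertex order a < b < c < d < e < f and write every simplex with vertices in increasing order. Then dim K = 2 and the simplices of K are:

  0-simplices (6): a, b, c, d, e, f
  1-simplices (12): ac, ad, af, bc, bd, be, bf, cd, ce, cf, de, df
  2-simplices (6): acd, adf, bce, bcf, bdf, cde

giving chain groups C_0 ≅ Z^6, C_1 ≅ Z^12, C_2 ≅ Z^6.

∂_1: C_1 → C_0 sends each edge [p,q] (with p < q) to q − p.
This gives a 6×12 integer matrix of rank 5; reducing to Smith normal form yields diagonal entries (1,1,1,1,1).

Boundary ∂_2: C_2 → C_1 sends each 2-simplex [p,q,r] to [q,r] − [p,r] + [p,q]. For instance
  ∂cde = de − ce + cd,
  ∂acd = cd − ad + ac.
The resulting 12×6 matrix has rank 6, and its Smith normal form has invariant factors (1,1,1,1,1,1).

Reading off H_k = ker ∂_k / im ∂_{k+1}:

  H_0: rank C_0 − rank ∂_1 = 6 − 5 = 1, and the invariant factors of ∂_1 are all 1, so H_0 ≅ Z.

H_0 = Z.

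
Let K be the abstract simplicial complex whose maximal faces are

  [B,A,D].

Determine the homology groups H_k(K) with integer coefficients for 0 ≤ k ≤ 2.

H_0 = Z,  H_1 = 0,  H_2 = 0.

We work with the vertex ordering A < B < D. The simplices of K, each written with vertices in increasing order, are:

  0-simplices (3): A, B, D
  1-simplices (3): AB, AD, BD
  2-simplices (1): ABD

so the chain groups are C_0 ≅ Z^3, C_1 ≅ Z^3, C_2 ≅ Z^1.

Boundary ∂_1: C_1 → C_0 sends each edge [p,q] (with p < q) to q − p. For instance
  ∂AB = B − A.
The 3×3 boundary matrix has rank 2 and Smith normal form diag(1,1).

∂_2: C_2 → C_1 acts by ∂[p,q,r] = [q,r] − [p,r] + [p,q]. For instance
  ∂ABD = BD − AD + AB.
The 3×1 boundary matrix has rank 1 and Smith normal form diag(1).

From H_k ≅ ker(∂_k) / im(∂_{k+1}) we obtain:

  H_0: rank C_0 − rank ∂_1 = 3 − 2 = 1, and the invariant factors of ∂_1 are all 1, so H_0 = Z.
  H_1: rank ker ∂_1 − rank ∂_2 = (3 − 2) − 1 = 0, and the invariant factors of ∂_2 are all 1, so H_1 = 0.
  H_2: rank ker ∂_2 − rank ∂_3 = (1 − 1) − 0 = 0, and there is no ∂_3, so H_2 = 0.

As a check, the Euler characteristic is 3 − 3 + 1 = 1, which agrees with 1 − 0 + 0 = 1.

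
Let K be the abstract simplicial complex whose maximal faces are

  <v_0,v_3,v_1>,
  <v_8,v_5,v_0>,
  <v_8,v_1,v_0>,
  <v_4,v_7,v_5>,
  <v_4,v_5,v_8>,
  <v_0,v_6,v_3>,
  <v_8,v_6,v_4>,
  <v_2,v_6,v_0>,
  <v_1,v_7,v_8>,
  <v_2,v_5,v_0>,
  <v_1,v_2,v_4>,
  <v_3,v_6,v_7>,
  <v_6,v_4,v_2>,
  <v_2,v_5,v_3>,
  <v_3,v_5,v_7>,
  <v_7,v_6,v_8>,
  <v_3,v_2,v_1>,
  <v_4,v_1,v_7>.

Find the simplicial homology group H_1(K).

H_1 = Z ⊕ Z/2Z.

Order the vertices as v_0 < v_1 < v_2 < v_3 < v_4 < v_5 < v_6 < v_7 < v_8. Listing each simplex with vertices in this order, K has dimension 2 with simplices:

  0-simplices (9): [v_0], [v_1], [v_2], [v_3], [v_4], [v_5], [v_6], [v_7], [v_8]
  1-simplices (27): (27 of them)
  2-simplices (18): (18 of them)

giving chain groups C_0 ≅ Z^9, C_1 ≅ Z^27, C_2 ≅ Z^18.

The boundary map ∂_1: C_1 → C_0 is given by ∂[p,q] = [q] − [p].
The resulting 9×27 matrix has rank 8, and its Smith normal form has invariant factors (1,1,1,1,1,1,1,1).

∂_2: C_2 → C_1 acts by ∂[p,q,r] = [q,r] − [p,r] + [p,q]. For instance
  ∂[v_1,v_4,v_7] = [v_4,v_7] − [v_1,v_7] + [v_1,v_4],
  ∂[v_2,v_3,v_5] = [v_3,v_5] − [v_2,v_5] + [v_2,v_3].
The 27×18 boundary matrix has rank 18 and Smith normal form diag(1,1,1,1,1,1,1,1,1,1,1,1,1,1,1,1,1,2).

Computing H_k = (kernel of ∂_k) / (image of ∂_{k+1}):

  H_1: rank ker ∂_1 − rank ∂_2 = (27 − 8) − 18 = 1, and ∂_2 has invariant factor 2 > 1, so H_1 ≅ Z ⊕ Z/2Z.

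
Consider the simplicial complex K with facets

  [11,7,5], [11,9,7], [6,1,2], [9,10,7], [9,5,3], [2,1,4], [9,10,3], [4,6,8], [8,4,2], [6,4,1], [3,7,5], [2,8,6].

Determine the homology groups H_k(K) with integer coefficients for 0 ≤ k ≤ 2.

H_0 = Z^2,  H_1 = Z,  H_2 = Z.

Order the vertices as 1 < 2 < 3 < 4 < 5 < 6 < 7 < 8 < 9 < 10 < 11. Listing each simplex with vertices in this order, K has dimension 2 with simplices:

  0-simplices (11): [1], [2], [3], [4], [5], [6], [7], [8], [9], [10], [11]
  1-simplices (21): [1,2], [1,4], [1,6], [2,4], [2,6], [2,8], [3,5], [3,7], [3,9], [3,10], [4,6], [4,8], [5,7], [5,9], [5,11], [6,8], [7,9], [7,10], [7,11], [9,10], [9,11]
  2-simplices (12): [1,2,4], [1,2,6], [1,4,6], [2,4,8], [2,6,8], [3,5,7], [3,5,9], [3,9,10], [4,6,8], [5,7,11], [7,9,10], [7,9,11]

Hence C_0 ≅ Z^11, C_1 ≅ Z^21, C_2 ≅ Z^12.

Boundary ∂_1: C_1 → C_0 maps an edge to its endpoints' difference, ∂[p,q] = q − p.
The resulting 11×21 matrix has rank 9, and its Smith normal form has invariant factors (1,1,1,1,1,1,1,1,1).

The boundary map ∂_2: C_2 → C_1 maps a triangle to the signed sum of its edges. For instance
  ∂[3,5,7] = [5,7] − [3,7] + [3,5],
  ∂[1,4,6] = [4,6] − [1,6] + [1,4].
The 21×12 boundary matrix has rank 11 and Smith normal form diag(1,1,1,1,1,1,1,1,1,1,1).

Computing H_k = (kernel of ∂_k) / (image of ∂_{k+1}):

  H_0: rank C_0 − rank ∂_1 = 11 − 9 = 2, and the invariant factors of ∂_1 are all 1, so H_0 = Z^2.
  H_1: rank ker ∂_1 − rank ∂_2 = (21 − 9) − 11 = 1, and the invariant factors of ∂_2 are all 1, so H_1 = Z.
  H_2: rank ker ∂_2 − rank ∂_3 = (12 − 11) − 0 = 1, and there is no ∂_3, so H_2 = Z.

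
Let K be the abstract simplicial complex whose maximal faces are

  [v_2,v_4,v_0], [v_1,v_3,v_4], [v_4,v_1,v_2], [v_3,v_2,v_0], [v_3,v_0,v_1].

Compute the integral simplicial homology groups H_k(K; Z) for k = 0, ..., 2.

K has 5 vertices, 10 edges, 5 triangles.
rank ∂_0 = 0, rank ∂_1 = 4 ⇒ b_0 = 5 − 0 − 4 = 1; all invariant factors of ∂_1 are 1 so no torsion. So H_0 ≅ Z.
rank ∂_1 = 4, rank ∂_2 = 5 ⇒ b_1 = 10 − 4 − 5 = 1; all invariant factors of ∂_2 are 1 so no torsion. So H_1 ≅ Z.
rank ∂_2 = 5, rank ∂_3 = 0 ⇒ b_2 = 5 − 5 − 0 = 0. So H_2 ≅ 0.

H_0 = Z,  H_1 = Z,  H_2 = 0.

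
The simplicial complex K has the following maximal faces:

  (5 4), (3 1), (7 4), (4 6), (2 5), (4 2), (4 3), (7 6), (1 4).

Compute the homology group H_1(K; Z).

H_1 = Z^3.

Fix the vertex order 1 < 2 < 3 < 4 < 5 < 6 < 7 and write every simplex with vertices in increasing order. Then dim K = 1 and the simplices of K are:

  0-simplices (7): [1], [2], [3], [4], [5], [6], [7]
  1-simplices (9): [1,3], [1,4], [2,4], [2,5], [3,4], [4,5], [4,6], [4,7], [6,7]

giving chain groups C_0 ≅ Z^7, C_1 ≅ Z^9.

∂_1: C_1 → C_0 maps an edge to its endpoints' difference, ∂[p,q] = q − p.
This gives a 7×9 integer matrix of rank 6; reducing to Smith normal form yields diagonal entries (1,1,1,1,1,1).

Now H_k = ker ∂_k / im ∂_{k+1}, so:

  H_1: rank ker ∂_1 − rank ∂_2 = (9 − 6) − 0 = 3, and there is no ∂_2, so H_1 = Z^3.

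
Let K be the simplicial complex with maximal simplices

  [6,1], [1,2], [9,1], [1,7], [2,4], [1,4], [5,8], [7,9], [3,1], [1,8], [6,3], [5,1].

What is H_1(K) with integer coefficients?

We work with the vertex ordering 1 < 2 < 3 < 4 < 5 < 6 < 7 < 8 < 9. The simplices of K, each written with vertices in increasing order, are:

  0-simplices (9): [1], [2], [3], [4], [5], [6], [7], [8], [9]
  1-simplices (12): [1,2], [1,3], [1,4], [1,5], [1,6], [1,7], [1,8], [1,9], [2,4], [3,6], [5,8], [7,9]

so the chain groups are C_0 ≅ Z^9, C_1 ≅ Z^12.

The boundary map ∂_1: C_1 → C_0 is given by ∂[p,q] = [q] − [p]. For instance
  ∂[1,2] = [2] − [1].
As a 9×12 matrix over Z this has rank 8, with invariant factors (1,1,1,1,1,1,1,1).

Computing H_k = (kernel of ∂_k) / (image of ∂_{k+1}):

  H_1: rank ker ∂_1 − rank ∂_2 = (12 − 8) − 0 = 4, and there is no ∂_2, so H_1 ≅ Z^4.

H_1 = Z^4.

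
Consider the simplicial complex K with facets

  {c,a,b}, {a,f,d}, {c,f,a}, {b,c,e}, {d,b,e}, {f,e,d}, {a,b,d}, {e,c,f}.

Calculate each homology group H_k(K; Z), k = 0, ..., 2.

H_0 ≅ Z,  H_1 = 0,  H_2 ≅ Z.

Fix the vertex order a < b < c < d < e < f and write every simplex with vertices in increasing order. Then dim K = 2 and the simplices of K are:

  0-simplices (6): a, b, c, d, e, f
  1-simplices (12): ab, ac, ad, af, bc, bd, be, ce, cf, de, df, ef
  2-simplices (8): abc, abd, acf, adf, bce, bde, cef, def

Hence C_0 ≅ Z^6, C_1 ≅ Z^12, C_2 ≅ Z^8.

Boundary ∂_1: C_1 → C_0 maps an edge to its endpoints' difference, ∂[p,q] = q − p.
The 6×12 boundary matrix has rank 5 and Smith normal form diag(1,1,1,1,1).

∂_2: C_2 → C_1 sends each 2-simplex [p,q,r] to [q,r] − [p,r] + [p,q]. For instance
  ∂def = ef − df + de,
  ∂bde = de − be + bd.
As a 12×8 matrix over Z this has rank 7, with invariant factors (1,1,1,1,1,1,1).

From H_k ≅ ker(∂_k) / im(∂_{k+1}) we obtain:

  H_0: rank C_0 − rank ∂_1 = 6 − 5 = 1, and the invariant factors of ∂_1 are all 1, so H_0 = Z.
  H_1: rank ker ∂_1 − rank ∂_2 = (12 − 5) − 7 = 0, and the invariant factors of ∂_2 are all 1, so H_1 = 0.
  H_2: rank ker ∂_2 − rank ∂_3 = (8 − 7) − 0 = 1, and there is no ∂_3, so H_2 = Z.

(K is a triangulation of the 2-sphere S^2.)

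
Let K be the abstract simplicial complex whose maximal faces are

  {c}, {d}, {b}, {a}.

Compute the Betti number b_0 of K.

b_0 = 4.

We work with the vertex ordering a < b < c < d. The simplices of K, each written with vertices in increasing order, are:

  0-simplices (4): a, b, c, d

Hence C_0 ≅ Z^4.

Computing H_k = (kernel of ∂_k) / (image of ∂_{k+1}):

  H_0: rank C_0 − rank ∂_1 = 4 − 0 = 4, and there is no ∂_1, so H_0 = Z^4.

Hence the Betti numbers are b_0 = 4.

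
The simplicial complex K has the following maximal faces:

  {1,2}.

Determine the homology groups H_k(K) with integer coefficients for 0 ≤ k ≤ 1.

H_0 ≅ Z,  H_1 = 0.

Order the vertices as 1 < 2. Listing each simplex with vertices in this order, K has dimension 1 with simplices:

  0-simplices (2): [1], [2]
  1-simplices (1): [1,2]

Hence C_0 ≅ Z^2, C_1 ≅ Z^1.

Boundary ∂_1: C_1 → C_0 is given by ∂[p,q] = [q] − [p]. For instance
  ∂[1,2] = [2] − [1].
The 2×1 boundary matrix has rank 1 and Smith normal form diag(1).

Computing H_k = (kernel of ∂_k) / (image of ∂_{k+1}):

  H_0: rank C_0 − rank ∂_1 = 2 − 1 = 1, and the invariant factors of ∂_1 are all 1, so H_0 = Z.
  H_1: rank ker ∂_1 − rank ∂_2 = (1 − 1) − 0 = 0, and there is no ∂_2, so H_1 = 0.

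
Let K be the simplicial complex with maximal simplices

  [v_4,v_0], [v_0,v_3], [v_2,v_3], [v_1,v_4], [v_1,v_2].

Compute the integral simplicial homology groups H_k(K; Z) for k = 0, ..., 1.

H_0 = Z,  H_1 = Z.

Take the total order v_0 < v_1 < v_2 < v_3 < v_4 on the vertex set. Then K (dimension 1) consists of the simplices:

  0-simplices (5): [v_0], [v_1], [v_2], [v_3], [v_4]
  1-simplices (5): [v_0,v_3], [v_0,v_4], [v_1,v_2], [v_1,v_4], [v_2,v_3]

Hence C_0 ≅ Z^5, C_1 ≅ Z^5.

∂_1: C_1 → C_0 sends each edge [p,q] (with p < q) to q − p.
This gives a 5×5 integer matrix of rank 4; reducing to Smith normal form yields diagonal entries (1,1,1,1).

From H_k ≅ ker(∂_k) / im(∂_{k+1}) we obtain:

  H_0: rank C_0 − rank ∂_1 = 5 − 4 = 1, and the invariant factors of ∂_1 are all 1, so H_0 = Z.
  H_1: rank ker ∂_1 − rank ∂_2 = (5 − 4) − 0 = 1, and there is no ∂_2, so H_1 = Z.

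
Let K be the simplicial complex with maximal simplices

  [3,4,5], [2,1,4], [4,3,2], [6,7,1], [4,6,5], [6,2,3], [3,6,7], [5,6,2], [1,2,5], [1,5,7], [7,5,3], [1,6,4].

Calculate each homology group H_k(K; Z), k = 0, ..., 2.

H_0 = Z,  H_1 = Z_2,  H_2 = 0.

We work with the vertex ordering 1 < 2 < 3 < 4 < 5 < 6 < 7. The simplices of K, each written with vertices in increasing order, are:

  0-simplices (7): [1], [2], [3], [4], [5], [6], [7]
  1-simplices (18): [1,2], [1,4], [1,5], [1,6], [1,7], [2,3], [2,4], [2,5], [2,6], [3,4], [3,5], [3,6], [3,7], [4,5], [4,6], [5,6], [5,7], [6,7]
  2-simplices (12): [1,2,4], [1,2,5], [1,4,6], [1,5,7], [1,6,7], [2,3,4], [2,3,6], [2,5,6], [3,4,5], [3,5,7], [3,6,7], [4,5,6]

giving chain groups C_0 ≅ Z^7, C_1 ≅ Z^18, C_2 ≅ Z^12.

The boundary map ∂_1: C_1 → C_0 maps an edge to its endpoints' difference, ∂[p,q] = q − p.
This gives a 7×18 integer matrix of rank 6; reducing to Smith normal form yields diagonal entries (1,1,1,1,1,1).

Boundary ∂_2: C_2 → C_1 maps a triangle to the signed sum of its edges. For instance
  ∂[2,3,4] = [3,4] − [2,4] + [2,3],
  ∂[1,5,7] = [5,7] − [1,7] + [1,5].
As a 18×12 matrix over Z this has rank 12, with invariant factors (1,1,1,1,1,1,1,1,1,1,1,2).

Reading off H_k = ker ∂_k / im ∂_{k+1}:

  H_0: rank C_0 − rank ∂_1 = 7 − 6 = 1, and the invariant factors of ∂_1 are all 1, so H_0 ≅ Z.
  H_1: rank ker ∂_1 − rank ∂_2 = (18 − 6) − 12 = 0, and ∂_2 has invariant factor 2 > 1, so H_1 ≅ Z_2.
  H_2: rank ker ∂_2 − rank ∂_3 = (12 − 12) − 0 = 0, and there is no ∂_3, so H_2 ≅ 0.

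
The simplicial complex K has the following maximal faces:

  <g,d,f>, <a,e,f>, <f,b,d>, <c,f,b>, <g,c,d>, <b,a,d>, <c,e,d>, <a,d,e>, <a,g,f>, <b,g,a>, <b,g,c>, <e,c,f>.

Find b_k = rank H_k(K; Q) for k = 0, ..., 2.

Order the vertices as a < b < c < d < e < f < g. Listing each simplex with vertices in this order, K has dimension 2 with simplices:

  0-simplices (7): a, b, c, d, e, f, g
  1-simplices (18): ab, ad, ae, af, ag, bc, bd, bf, bg, cd, ce, cf, cg, de, df, dg, ef, fg
  2-simplices (12): abd, abg, ade, aef, afg, bcf, bcg, bdf, cde, cdg, cef, dfg

so the chain groups are C_0 ≅ Z^7, C_1 ≅ Z^18, C_2 ≅ Z^12.

The boundary map ∂_1: C_1 → C_0 is given by ∂[p,q] = [q] − [p]. For instance
  ∂bf = f − b.
The 7×18 boundary matrix has rank 6 and Smith normal form diag(1,1,1,1,1,1).

The boundary map ∂_2: C_2 → C_1 acts by ∂[p,q,r] = [q,r] − [p,r] + [p,q]. For instance
  ∂abg = bg − ag + ab,
  ∂bcg = cg − bg + bc.
The 18×12 boundary matrix has rank 12 and Smith normal form diag(1,1,1,1,1,1,1,1,1,1,1,2).

Now H_k = ker ∂_k / im ∂_{k+1}, so:

  H_0: rank C_0 − rank ∂_1 = 7 − 6 = 1, and the invariant factors of ∂_1 are all 1, so H_0 ≅ Z.
  H_1: rank ker ∂_1 − rank ∂_2 = (18 − 6) − 12 = 0, and ∂_2 has invariant factor 2 > 1, so H_1 ≅ Z/2Z.
  H_2: rank ker ∂_2 − rank ∂_3 = (12 − 12) − 0 = 0, and there is no ∂_3, so H_2 ≅ 0.

As a check, the Euler characteristic is 7 − 18 + 12 = 1, which agrees with 1 − 0 + 0 = 1.

Hence the Betti numbers are b_0 = 1, b_1 = 0, b_2 = 0.

b_0 = 1, b_1 = 0, b_2 = 0.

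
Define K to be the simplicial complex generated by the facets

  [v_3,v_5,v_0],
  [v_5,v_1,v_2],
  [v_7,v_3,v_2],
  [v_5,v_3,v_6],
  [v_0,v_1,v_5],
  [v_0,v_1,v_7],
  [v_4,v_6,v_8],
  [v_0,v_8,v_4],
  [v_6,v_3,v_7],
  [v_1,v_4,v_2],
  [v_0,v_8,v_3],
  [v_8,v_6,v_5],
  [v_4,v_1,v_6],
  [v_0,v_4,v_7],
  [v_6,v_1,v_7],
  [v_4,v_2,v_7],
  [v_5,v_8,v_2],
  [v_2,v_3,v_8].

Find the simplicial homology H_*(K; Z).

K has 9 vertices, 27 edges, 18 triangles.
rank ∂_0 = 0, rank ∂_1 = 8 ⇒ b_0 = 9 − 0 − 8 = 1; all invariant factors of ∂_1 are 1 so no torsion. So H_0 ≅ Z.
rank ∂_1 = 8, rank ∂_2 = 18 ⇒ b_1 = 27 − 8 − 18 = 1; ∂_2 has invariant factor(s) [2] giving torsion. So H_1 ≅ Z ⊕ Z/2Z.
rank ∂_2 = 18, rank ∂_3 = 0 ⇒ b_2 = 18 − 18 − 0 = 0. So H_2 ≅ 0.

H_0 ≅ Z,  H_1 ≅ Z ⊕ Z/2Z,  H_2 = 0.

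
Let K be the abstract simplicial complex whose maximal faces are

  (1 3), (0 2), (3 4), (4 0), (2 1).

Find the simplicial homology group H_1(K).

H_1 = Z.

We work with the vertex ordering 0 < 1 < 2 < 3 < 4. The simplices of K, each written with vertices in increasing order, are:

  0-simplices (5): [0], [1], [2], [3], [4]
  1-simplices (5): [0,2], [0,4], [1,2], [1,3], [3,4]

Hence C_0 ≅ Z^5, C_1 ≅ Z^5.

Boundary ∂_1: C_1 → C_0 maps an edge to its endpoints' difference, ∂[p,q] = q − p. For instance
  ∂[1,3] = [3] − [1].
The 5×5 boundary matrix has rank 4 and Smith normal form diag(1,1,1,1).

Computing H_k = (kernel of ∂_k) / (image of ∂_{k+1}):

  H_1: rank ker ∂_1 − rank ∂_2 = (5 − 4) − 0 = 1, and there is no ∂_2, so H_1 = Z.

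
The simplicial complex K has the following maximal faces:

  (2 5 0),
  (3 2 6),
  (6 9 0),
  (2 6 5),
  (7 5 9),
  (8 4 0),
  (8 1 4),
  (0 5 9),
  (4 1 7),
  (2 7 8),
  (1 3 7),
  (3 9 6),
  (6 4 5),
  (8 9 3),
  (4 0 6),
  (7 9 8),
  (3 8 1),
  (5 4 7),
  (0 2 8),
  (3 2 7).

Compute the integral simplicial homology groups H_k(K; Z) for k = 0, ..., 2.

H_0 = Z,  H_1 = Z ⊕ Z/2,  H_2 = 0.

Order the vertices as 0 < 1 < 2 < 3 < 4 < 5 < 6 < 7 < 8 < 9. Listing each simplex with vertices in this order, K has dimension 2 with simplices:

  0-simplices (10): [0], [1], [2], [3], [4], [5], [6], [7], [8], [9]
  1-simplices (30): (30 of them)
  2-simplices (20): (20 of them)

so the chain groups are C_0 ≅ Z^10, C_1 ≅ Z^30, C_2 ≅ Z^20.

∂_1: C_1 → C_0 sends each edge [p,q] (with p < q) to q − p.
As a 10×30 matrix over Z this has rank 9, with invariant factors (1,1,1,1,1,1,1,1,1).

Boundary ∂_2: C_2 → C_1 sends each 2-simplex [p,q,r] to [q,r] − [p,r] + [p,q]. For instance
  ∂[2,3,7] = [3,7] − [2,7] + [2,3],
  ∂[1,3,8] = [3,8] − [1,8] + [1,3].
The resulting 30×20 matrix has rank 20, and its Smith normal form has invariant factors (1,1,1,1,1,1,1,1,1,1,1,1,1,1,1,1,1,1,1,2).

Computing H_k = (kernel of ∂_k) / (image of ∂_{k+1}):

  H_0: rank C_0 − rank ∂_1 = 10 − 9 = 1, and the invariant factors of ∂_1 are all 1, so H_0 ≅ Z.
  H_1: rank ker ∂_1 − rank ∂_2 = (30 − 9) − 20 = 1, and ∂_2 has invariant factor 2 > 1, so H_1 ≅ Z ⊕ Z/2.
  H_2: rank ker ∂_2 − rank ∂_3 = (20 − 20) − 0 = 0, and there is no ∂_3, so H_2 ≅ 0.

As a check, the Euler characteristic is 10 − 30 + 20 = 0, which agrees with 1 − 1 + 0 = 0.
(K is a triangulation of the Klein bottle.)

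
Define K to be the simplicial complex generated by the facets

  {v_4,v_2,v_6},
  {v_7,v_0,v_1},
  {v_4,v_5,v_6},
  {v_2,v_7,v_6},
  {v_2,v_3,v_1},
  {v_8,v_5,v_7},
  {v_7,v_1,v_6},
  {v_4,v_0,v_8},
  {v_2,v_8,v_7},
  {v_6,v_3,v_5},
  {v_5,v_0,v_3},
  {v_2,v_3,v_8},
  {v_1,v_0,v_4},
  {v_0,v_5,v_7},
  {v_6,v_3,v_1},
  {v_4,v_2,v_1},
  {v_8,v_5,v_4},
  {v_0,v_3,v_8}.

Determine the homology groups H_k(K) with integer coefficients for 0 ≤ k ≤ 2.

Fix the vertex order v_0 < v_1 < v_2 < v_3 < v_4 < v_5 < v_6 < v_7 < v_8 and write every simplex with vertices in increasing order. Then dim K = 2 and the simplices of K are:

  0-simplices (9): [v_0], [v_1], [v_2], [v_3], [v_4], [v_5], [v_6], [v_7], [v_8]
  1-simplices (27): (27 of them)
  2-simplices (18): (18 of them)

so the chain groups are C_0 ≅ Z^9, C_1 ≅ Z^27, C_2 ≅ Z^18.

∂_1: C_1 → C_0 maps an edge to its endpoints' difference, ∂[p,q] = q − p.
This gives a 9×27 integer matrix of rank 8; reducing to Smith normal form yields diagonal entries (1,1,1,1,1,1,1,1).

Boundary ∂_2: C_2 → C_1 acts by ∂[p,q,r] = [q,r] − [p,r] + [p,q]. For instance
  ∂[v_2,v_4,v_6] = [v_4,v_6] − [v_2,v_6] + [v_2,v_4],
  ∂[v_0,v_5,v_7] = [v_5,v_7] − [v_0,v_7] + [v_0,v_5].
The 27×18 boundary matrix has rank 18 and Smith normal form diag(1,1,1,1,1,1,1,1,1,1,1,1,1,1,1,1,1,2).

Computing H_k = (kernel of ∂_k) / (image of ∂_{k+1}):

  H_0: rank C_0 − rank ∂_1 = 9 − 8 = 1, and the invariant factors of ∂_1 are all 1, so H_0 ≅ Z.
  H_1: rank ker ∂_1 − rank ∂_2 = (27 − 8) − 18 = 1, and ∂_2 has invariant factor 2 > 1, so H_1 ≅ Z ⊕ Z/2.
  H_2: rank ker ∂_2 − rank ∂_3 = (18 − 18) − 0 = 0, and there is no ∂_3, so H_2 ≅ 0.

As a check, the Euler characteristic is 9 − 27 + 18 = 0, which agrees with 1 − 1 + 0 = 0.
(K is a triangulation of the Klein bottle.)

H_0 = Z,  H_1 = Z ⊕ Z/2,  H_2 = 0.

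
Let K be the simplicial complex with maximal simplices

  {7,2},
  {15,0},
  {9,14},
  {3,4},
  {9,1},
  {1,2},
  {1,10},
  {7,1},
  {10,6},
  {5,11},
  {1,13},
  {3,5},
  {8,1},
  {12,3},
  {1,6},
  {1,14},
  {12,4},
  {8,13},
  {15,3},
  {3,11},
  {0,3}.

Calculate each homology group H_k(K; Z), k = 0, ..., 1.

H_0 ≅ Z^2,  H_1 ≅ Z^7.

We work with the vertex ordering 0 < 1 < 2 < 3 < 4 < 5 < 6 < 7 < 8 < 9 < 10 < 11 < 12 < 13 < 14 < 15. The simplices of K, each written with vertices in increasing order, are:

  0-simplices (16): [0], [1], [2], [3], [4], [5], [6], [7], [8], [9], [10], [11], [12], [13], [14], [15]
  1-simplices (21): [0,3], [0,15], [1,2], [1,6], [1,7], [1,8], [1,9], [1,10], [1,13], [1,14], [2,7], [3,4], [3,5], [3,11], [3,12], [3,15], [4,12], [5,11], [6,10], [8,13], [9,14]

Hence C_0 ≅ Z^16, C_1 ≅ Z^21.

Boundary ∂_1: C_1 → C_0 sends each edge [p,q] (with p < q) to q − p.
As a 16×21 matrix over Z this has rank 14, with invariant factors (1,1,1,1,1,1,1,1,1,1,1,1,1,1).

Now H_k = ker ∂_k / im ∂_{k+1}, so:

  H_0: rank C_0 − rank ∂_1 = 16 − 14 = 2, and the invariant factors of ∂_1 are all 1, so H_0 = Z^2.
  H_1: rank ker ∂_1 − rank ∂_2 = (21 − 14) − 0 = 7, and there is no ∂_2, so H_1 = Z^7.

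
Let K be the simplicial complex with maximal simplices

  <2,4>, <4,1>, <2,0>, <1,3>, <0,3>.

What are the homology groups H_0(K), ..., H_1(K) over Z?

Order the vertices as 0 < 1 < 2 < 3 < 4. Listing each simplex with vertices in this order, K has dimension 1 with simplices:

  0-simplices (5): [0], [1], [2], [3], [4]
  1-simplices (5): [0,2], [0,3], [1,3], [1,4], [2,4]

so the chain groups are C_0 ≅ Z^5, C_1 ≅ Z^5.

∂_1: C_1 → C_0 is given by ∂[p,q] = [q] − [p]. For instance
  ∂[0,3] = [3] − [0].
As a 5×5 matrix over Z this has rank 4, with invariant factors (1,1,1,1).

Computing H_k = (kernel of ∂_k) / (image of ∂_{k+1}):

  H_0: rank C_0 − rank ∂_1 = 5 − 4 = 1, and the invariant factors of ∂_1 are all 1, so H_0 ≅ Z.
  H_1: rank ker ∂_1 − rank ∂_2 = (5 − 4) − 0 = 1, and there is no ∂_2, so H_1 ≅ Z.

H_0 = Z,  H_1 = Z.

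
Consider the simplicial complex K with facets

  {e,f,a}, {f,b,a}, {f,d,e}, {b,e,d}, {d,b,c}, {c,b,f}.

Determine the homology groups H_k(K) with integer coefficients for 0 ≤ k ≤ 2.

Fix the vertex order a < b < c < d < e < f and write every simplex with vertices in increasing order. Then dim K = 2 and the simplices of K are:

  0-simplices (6): a, b, c, d, e, f
  1-simplices (12): ab, ae, af, bc, bd, be, bf, cd, cf, de, df, ef
  2-simplices (6): abf, aef, bcd, bcf, bde, def

Hence C_0 ≅ Z^6, C_1 ≅ Z^12, C_2 ≅ Z^6.

∂_1: C_1 → C_0 is given by ∂[p,q] = [q] − [p]. For instance
  ∂ef = f − e.
The 6×12 boundary matrix has rank 5 and Smith normal form diag(1,1,1,1,1).

Boundary ∂_2: C_2 → C_1 acts by ∂[p,q,r] = [q,r] − [p,r] + [p,q]. For instance
  ∂def = ef − df + de,
  ∂bde = de − be + bd.
The resulting 12×6 matrix has rank 6, and its Smith normal form has invariant factors (1,1,1,1,1,1).

Now H_k = ker ∂_k / im ∂_{k+1}, so:

  H_0: rank C_0 − rank ∂_1 = 6 − 5 = 1, and the invariant factors of ∂_1 are all 1, so H_0 ≅ Z.
  H_1: rank ker ∂_1 − rank ∂_2 = (12 − 5) − 6 = 1, and the invariant factors of ∂_2 are all 1, so H_1 ≅ Z.
  H_2: rank ker ∂_2 − rank ∂_3 = (6 − 6) − 0 = 0, and there is no ∂_3, so H_2 ≅ 0.

H_0 ≅ Z,  H_1 ≅ Z,  H_2 = 0.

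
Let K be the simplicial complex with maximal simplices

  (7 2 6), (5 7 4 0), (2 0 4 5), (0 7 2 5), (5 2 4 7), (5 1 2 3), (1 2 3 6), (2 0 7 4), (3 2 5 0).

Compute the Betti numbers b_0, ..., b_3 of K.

K has 8 vertices, 20 edges, 20 triangles, 8 3-simplices.
rank ∂_0 = 0, rank ∂_1 = 7 ⇒ b_0 = 8 − 0 − 7 = 1; all invariant factors of ∂_1 are 1 so no torsion. So H_0 ≅ Z.
rank ∂_1 = 7, rank ∂_2 = 13 ⇒ b_1 = 20 − 7 − 13 = 0; all invariant factors of ∂_2 are 1 so no torsion. So H_1 ≅ 0.
rank ∂_2 = 13, rank ∂_3 = 7 ⇒ b_2 = 20 − 13 − 7 = 0; all invariant factors of ∂_3 are 1 so no torsion. So H_2 ≅ 0.
rank ∂_3 = 7, rank ∂_4 = 0 ⇒ b_3 = 8 − 7 − 0 = 1. So H_3 ≅ Z.

b_0 = 1, b_1 = 0, b_2 = 0, b_3 = 1.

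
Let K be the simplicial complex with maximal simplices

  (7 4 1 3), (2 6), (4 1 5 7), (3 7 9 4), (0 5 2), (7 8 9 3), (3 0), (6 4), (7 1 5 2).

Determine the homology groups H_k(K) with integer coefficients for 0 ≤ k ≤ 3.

We work with the vertex ordering 0 < 1 < 2 < 3 < 4 < 5 < 6 < 7 < 8 < 9. The simplices of K, each written with vertices in increasing order, are:

  0-simplices (10): [0], [1], [2], [3], [4], [5], [6], [7], [8], [9]
  1-simplices (23): [0,2], [0,3], [0,5], [1,2], [1,3], [1,4], [1,5], [1,7], [2,5], [2,6], [2,7], [3,4], [3,7], [3,8], [3,9], [4,5], [4,6], [4,7], [4,9], [5,7], [7,8], [7,9], [8,9]
  2-simplices (17): [0,2,5], [1,2,5], [1,2,7], [1,3,4], [1,3,7], [1,4,5], [1,4,7], [1,5,7], [2,5,7], [3,4,7], [3,4,9], [3,7,8], [3,7,9], [3,8,9], [4,5,7], [4,7,9], [7,8,9]
  3-simplices (5): [1,2,5,7], [1,3,4,7], [1,4,5,7], [3,4,7,9], [3,7,8,9]

giving chain groups C_0 ≅ Z^10, C_1 ≅ Z^23, C_2 ≅ Z^17, C_3 ≅ Z^5.

The boundary map ∂_1: C_1 → C_0 maps an edge to its endpoints' difference, ∂[p,q] = q − p. For instance
  ∂[2,5] = [5] − [2].
The 10×23 boundary matrix has rank 9 and Smith normal form diag(1,1,1,1,1,1,1,1,1).

The boundary map ∂_2: C_2 → C_1 maps a triangle to the signed sum of its edges. For instance
  ∂[1,4,5] = [4,5] − [1,5] + [1,4],
  ∂[3,7,8] = [7,8] − [3,8] + [3,7].
This gives a 23×17 integer matrix of rank 12; reducing to Smith normal form yields diagonal entries (1,1,1,1,1,1,1,1,1,1,1,1).

The boundary map ∂_3: C_3 → C_2 sends each 3-simplex σ to the alternating sum Σ_i (−1)^i (σ with its i-th vertex removed). For instance
  ∂[1,3,4,7] = [3,4,7] − [1,4,7] + [1,3,7] − [1,3,4],
  ∂[3,4,7,9] = [4,7,9] − [3,7,9] + [3,4,9] − [3,4,7].
As a 17×5 matrix over Z this has rank 5, with invariant factors (1,1,1,1,1).

Now H_k = ker ∂_k / im ∂_{k+1}, so:

  H_0: rank C_0 − rank ∂_1 = 10 − 9 = 1, and the invariant factors of ∂_1 are all 1, so H_0 = Z.
  H_1: rank ker ∂_1 − rank ∂_2 = (23 − 9) − 12 = 2, and the invariant factors of ∂_2 are all 1, so H_1 = Z^2.
  H_2: rank ker ∂_2 − rank ∂_3 = (17 − 12) − 5 = 0, and the invariant factors of ∂_3 are all 1, so H_2 = 0.
  H_3: rank ker ∂_3 − rank ∂_4 = (5 − 5) − 0 = 0, and there is no ∂_4, so H_3 = 0.

As a check, the Euler characteristic is 10 − 23 + 17 − 5 = -1, which agrees with 1 − 2 + 0 − 0 = -1.

H_0 = Z,  H_1 = Z^2,  H_2 = 0,  H_3 = 0.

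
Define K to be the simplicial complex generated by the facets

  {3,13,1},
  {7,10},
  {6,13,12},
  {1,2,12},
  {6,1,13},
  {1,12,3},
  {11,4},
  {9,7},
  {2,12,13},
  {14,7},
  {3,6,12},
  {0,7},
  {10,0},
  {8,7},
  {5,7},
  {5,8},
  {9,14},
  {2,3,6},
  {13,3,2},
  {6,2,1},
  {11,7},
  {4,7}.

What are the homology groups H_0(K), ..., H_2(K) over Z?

H_0 = Z^2,  H_1 = Z^4 ⊕ Z_2,  H_2 = 0.

We work with the vertex ordering 0 < 1 < 2 < 3 < 4 < 5 < 6 < 7 < 8 < 9 < 10 < 11 < 12 < 13 < 14. The simplices of K, each written with vertices in increasing order, are:

  0-simplices (15): [0], [1], [2], [3], [4], [5], [6], [7], [8], [9], [10], [11], [12], [13], [14]
  1-simplices (27): (27 of them)
  2-simplices (10): [1,2,6], [1,2,12], [1,3,12], [1,3,13], [1,6,13], [2,3,6], [2,3,13], [2,12,13], [3,6,12], [6,12,13]

so the chain groups are C_0 ≅ Z^15, C_1 ≅ Z^27, C_2 ≅ Z^10.

∂_1: C_1 → C_0 maps an edge to its endpoints' difference, ∂[p,q] = q − p. For instance
  ∂[1,2] = [2] − [1].
As a 15×27 matrix over Z this has rank 13, with invariant factors (1,1,1,1,1,1,1,1,1,1,1,1,1).

Boundary ∂_2: C_2 → C_1 maps a triangle to the signed sum of its edges. For instance
  ∂[1,3,13] = [3,13] − [1,13] + [1,3],
  ∂[3,6,12] = [6,12] − [3,12] + [3,6].
The resulting 27×10 matrix has rank 10, and its Smith normal form has invariant factors (1,1,1,1,1,1,1,1,1,2).

Now H_k = ker ∂_k / im ∂_{k+1}, so:

  H_0: rank C_0 − rank ∂_1 = 15 − 13 = 2, and the invariant factors of ∂_1 are all 1, so H_0 = Z^2.
  H_1: rank ker ∂_1 − rank ∂_2 = (27 − 13) − 10 = 4, and ∂_2 has invariant factor 2 > 1, so H_1 = Z^4 ⊕ Z_2.
  H_2: rank ker ∂_2 − rank ∂_3 = (10 − 10) − 0 = 0, and there is no ∂_3, so H_2 = 0.

As a check, the Euler characteristic is 15 − 27 + 10 = -2, which agrees with 2 − 4 + 0 = -2.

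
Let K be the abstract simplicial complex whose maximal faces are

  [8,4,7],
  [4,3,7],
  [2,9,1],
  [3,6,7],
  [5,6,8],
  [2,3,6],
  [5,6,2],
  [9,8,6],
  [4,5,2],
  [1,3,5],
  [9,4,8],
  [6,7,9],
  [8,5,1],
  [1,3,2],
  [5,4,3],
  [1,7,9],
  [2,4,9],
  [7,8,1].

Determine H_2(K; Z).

Order the vertices as 1 < 2 < 3 < 4 < 5 < 6 < 7 < 8 < 9. Listing each simplex with vertices in this order, K has dimension 2 with simplices:

  0-simplices (9): [1], [2], [3], [4], [5], [6], [7], [8], [9]
  1-simplices (27): (27 of them)
  2-simplices (18): [1,2,3], [1,2,9], [1,3,5], [1,5,8], [1,7,8], [1,7,9], [2,3,6], [2,4,5], [2,4,9], [2,5,6], [3,4,5], [3,4,7], [3,6,7], [4,7,8], [4,8,9], [5,6,8], [6,7,9], [6,8,9]

so the chain groups are C_0 ≅ Z^9, C_1 ≅ Z^27, C_2 ≅ Z^18.

Boundary ∂_1: C_1 → C_0 is given by ∂[p,q] = [q] − [p]. For instance
  ∂[7,9] = [9] − [7].
The 9×27 boundary matrix has rank 8 and Smith normal form diag(1,1,1,1,1,1,1,1).

Boundary ∂_2: C_2 → C_1 maps a triangle to the signed sum of its edges. For instance
  ∂[1,7,9] = [7,9] − [1,9] + [1,7],
  ∂[1,5,8] = [5,8] − [1,8] + [1,5].
As a 27×18 matrix over Z this has rank 18, with invariant factors (1,1,1,1,1,1,1,1,1,1,1,1,1,1,1,1,1,2).

Now H_k = ker ∂_k / im ∂_{k+1}, so:

  H_2: rank ker ∂_2 − rank ∂_3 = (18 − 18) − 0 = 0, and there is no ∂_3, so H_2 = 0.

H_2 ≅ 0.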